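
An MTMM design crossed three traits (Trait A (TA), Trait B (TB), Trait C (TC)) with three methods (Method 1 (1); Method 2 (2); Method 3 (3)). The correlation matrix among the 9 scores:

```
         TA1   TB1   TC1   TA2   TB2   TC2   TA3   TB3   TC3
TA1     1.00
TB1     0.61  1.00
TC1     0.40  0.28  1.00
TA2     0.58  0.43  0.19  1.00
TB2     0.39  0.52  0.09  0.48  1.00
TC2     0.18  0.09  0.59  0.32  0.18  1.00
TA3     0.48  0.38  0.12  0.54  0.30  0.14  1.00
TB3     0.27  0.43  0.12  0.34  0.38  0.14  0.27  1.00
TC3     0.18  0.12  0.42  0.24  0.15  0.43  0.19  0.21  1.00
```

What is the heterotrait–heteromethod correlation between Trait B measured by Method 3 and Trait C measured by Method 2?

Different traits and methods: r(TB3, TC2) = 0.14.

0.14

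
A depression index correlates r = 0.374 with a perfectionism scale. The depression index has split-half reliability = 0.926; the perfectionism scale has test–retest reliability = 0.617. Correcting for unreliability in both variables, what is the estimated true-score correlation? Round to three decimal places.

0.495

r_true = r_obs / √(r_xx · r_yy) = 0.374 / √(0.926 × 0.617) = 0.374 / √0.571342 = 0.374 / 0.7559 ≈ 0.495.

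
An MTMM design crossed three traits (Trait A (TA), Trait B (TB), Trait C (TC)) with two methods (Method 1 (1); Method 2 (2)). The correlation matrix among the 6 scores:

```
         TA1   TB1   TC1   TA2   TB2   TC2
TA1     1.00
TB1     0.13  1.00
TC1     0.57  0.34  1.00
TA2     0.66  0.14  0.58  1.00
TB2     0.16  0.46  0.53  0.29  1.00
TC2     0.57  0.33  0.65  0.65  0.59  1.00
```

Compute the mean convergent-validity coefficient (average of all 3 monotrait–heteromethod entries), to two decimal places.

0.59

Convergent values: 0.66, 0.46, 0.65; mean = 1.77/3 = 0.59.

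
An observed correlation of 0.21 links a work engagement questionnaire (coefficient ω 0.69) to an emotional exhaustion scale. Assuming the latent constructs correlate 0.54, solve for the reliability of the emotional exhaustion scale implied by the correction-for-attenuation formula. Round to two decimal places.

0.22

r_true = r_obs / √(r_xx · r_yy) ⇒ 0.54 = 0.21 / √(0.69 · r_yy).
√(0.69 · r_yy) = 0.21 / 0.54 = 0.3889; 0.69 · r_yy = 0.1512; r_yy = 0.1512 / 0.69 ≈ 0.22.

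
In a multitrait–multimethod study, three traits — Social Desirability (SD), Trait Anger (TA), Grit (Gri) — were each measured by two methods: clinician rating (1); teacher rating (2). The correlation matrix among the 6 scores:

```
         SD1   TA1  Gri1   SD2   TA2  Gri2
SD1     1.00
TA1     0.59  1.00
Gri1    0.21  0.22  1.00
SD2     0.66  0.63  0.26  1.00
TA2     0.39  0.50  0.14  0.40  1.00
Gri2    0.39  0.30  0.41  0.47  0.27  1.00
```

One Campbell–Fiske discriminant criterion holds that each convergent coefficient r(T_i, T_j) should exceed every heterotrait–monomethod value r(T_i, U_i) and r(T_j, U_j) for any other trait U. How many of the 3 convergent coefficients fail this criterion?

2

Each convergent coefficient versus the relevant comparison correlations:
SD (methods 1·2): 0.66 vs {0.59, 0.40, 0.21, 0.47} → pass.
TA (methods 1·2): 0.50 vs {0.59, 0.40, 0.22, 0.27} → fail.
Gri (methods 1·2): 0.41 vs {0.21, 0.47, 0.22, 0.27} → fail.
2 of 3 fail.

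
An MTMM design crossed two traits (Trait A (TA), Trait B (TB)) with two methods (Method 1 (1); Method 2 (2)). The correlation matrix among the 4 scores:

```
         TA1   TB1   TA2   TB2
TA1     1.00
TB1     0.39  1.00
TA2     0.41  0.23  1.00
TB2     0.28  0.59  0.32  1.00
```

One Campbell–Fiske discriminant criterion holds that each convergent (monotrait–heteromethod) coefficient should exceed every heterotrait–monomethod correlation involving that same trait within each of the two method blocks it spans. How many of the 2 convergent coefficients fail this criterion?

Each convergent coefficient versus the relevant comparison correlations:
TA (methods 1·2): 0.41 vs {0.39, 0.32} → pass.
TB (methods 1·2): 0.59 vs {0.39, 0.32} → pass.
0 of 2 fail.

0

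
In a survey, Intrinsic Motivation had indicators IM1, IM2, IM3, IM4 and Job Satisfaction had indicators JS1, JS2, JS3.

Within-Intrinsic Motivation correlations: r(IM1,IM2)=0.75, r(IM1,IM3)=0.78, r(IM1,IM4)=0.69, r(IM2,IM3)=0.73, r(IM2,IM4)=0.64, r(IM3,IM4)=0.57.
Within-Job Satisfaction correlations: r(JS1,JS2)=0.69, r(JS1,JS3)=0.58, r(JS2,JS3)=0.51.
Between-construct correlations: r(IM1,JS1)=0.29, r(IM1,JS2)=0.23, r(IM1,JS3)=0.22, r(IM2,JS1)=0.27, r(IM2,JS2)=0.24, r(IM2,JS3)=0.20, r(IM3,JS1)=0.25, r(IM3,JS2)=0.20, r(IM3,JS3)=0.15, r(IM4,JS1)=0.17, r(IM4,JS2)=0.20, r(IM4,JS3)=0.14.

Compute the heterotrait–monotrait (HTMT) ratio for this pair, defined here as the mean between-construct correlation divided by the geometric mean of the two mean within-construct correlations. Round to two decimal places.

0.33

Mean heterotrait r = 2.56/12 = 0.2133.
Mean within-IM = 4.16/6 = 0.6933; mean within-JS = 1.78/3 = 0.5933.
Geometric mean = √(0.6933 × 0.5933) = 0.6414.
HTMT = 0.2133 / 0.6414 = 0.33.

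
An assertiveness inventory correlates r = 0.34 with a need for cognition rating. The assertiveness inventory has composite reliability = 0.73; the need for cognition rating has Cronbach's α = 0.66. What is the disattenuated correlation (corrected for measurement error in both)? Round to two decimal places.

0.49

r_true = r_obs / √(r_xx · r_yy) = 0.34 / √(0.73 × 0.66) = 0.34 / √0.4818 = 0.34 / 0.6941 ≈ 0.49.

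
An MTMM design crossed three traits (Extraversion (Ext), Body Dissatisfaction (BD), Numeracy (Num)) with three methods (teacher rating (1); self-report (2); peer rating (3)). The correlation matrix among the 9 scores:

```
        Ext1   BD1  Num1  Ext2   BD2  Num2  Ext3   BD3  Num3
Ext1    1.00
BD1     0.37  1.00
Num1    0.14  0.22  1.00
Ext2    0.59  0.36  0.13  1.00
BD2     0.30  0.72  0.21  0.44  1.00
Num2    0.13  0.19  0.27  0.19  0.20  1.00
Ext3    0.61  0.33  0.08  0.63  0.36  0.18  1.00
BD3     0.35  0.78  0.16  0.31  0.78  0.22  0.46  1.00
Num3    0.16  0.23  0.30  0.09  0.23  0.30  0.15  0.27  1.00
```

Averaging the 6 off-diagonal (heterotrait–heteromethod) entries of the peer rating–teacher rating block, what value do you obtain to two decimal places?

0.22

HTHM values (method 3 × method 1): 0.33, 0.08, 0.35, 0.16, 0.16, 0.23; mean = 1.31/6 = 0.22.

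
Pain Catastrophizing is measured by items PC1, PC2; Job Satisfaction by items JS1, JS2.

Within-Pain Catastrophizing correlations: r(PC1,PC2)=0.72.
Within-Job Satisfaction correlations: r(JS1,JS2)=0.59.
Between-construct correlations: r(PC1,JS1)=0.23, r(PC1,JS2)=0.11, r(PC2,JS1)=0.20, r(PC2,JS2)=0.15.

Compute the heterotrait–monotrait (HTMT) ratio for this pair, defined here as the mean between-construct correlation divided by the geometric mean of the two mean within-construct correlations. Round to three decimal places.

Between-construct mean = 0.69/4 = 0.1725.
Mean within-PC = 0.72/1 = 0.7200; mean within-JS = 0.59/1 = 0.5900.
Geometric mean = √(0.7200 × 0.5900) = 0.6518.
HTMT = 0.1725 / 0.6518 = 0.265.

0.265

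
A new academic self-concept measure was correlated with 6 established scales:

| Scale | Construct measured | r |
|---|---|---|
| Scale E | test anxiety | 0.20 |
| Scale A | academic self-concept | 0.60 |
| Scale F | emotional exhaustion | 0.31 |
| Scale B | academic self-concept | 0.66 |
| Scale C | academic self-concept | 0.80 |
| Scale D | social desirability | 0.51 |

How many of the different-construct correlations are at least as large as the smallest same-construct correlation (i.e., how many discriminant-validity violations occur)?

0

Convergent (same construct = academic self-concept): Scale A, Scale B, Scale C.
Smallest convergent = 0.60. Discriminant values: 0.20, 0.31, 0.51; count ≥ 0.60 → 0.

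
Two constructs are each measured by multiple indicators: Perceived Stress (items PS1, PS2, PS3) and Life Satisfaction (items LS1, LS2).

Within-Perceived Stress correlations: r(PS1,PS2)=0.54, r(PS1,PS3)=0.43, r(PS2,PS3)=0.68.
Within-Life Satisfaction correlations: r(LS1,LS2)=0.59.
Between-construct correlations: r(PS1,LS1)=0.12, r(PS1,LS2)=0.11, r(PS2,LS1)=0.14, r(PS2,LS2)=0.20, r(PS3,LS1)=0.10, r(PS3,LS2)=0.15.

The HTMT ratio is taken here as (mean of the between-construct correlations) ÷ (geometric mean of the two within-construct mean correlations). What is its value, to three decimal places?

0.240

Mean heterotrait r = 0.82/6 = 0.1367.
Mean within-PS = 1.65/3 = 0.5500; mean within-LS = 0.59/1 = 0.5900.
Geometric mean = √(0.5500 × 0.5900) = 0.5696.
HTMT = 0.1367 / 0.5696 = 0.240.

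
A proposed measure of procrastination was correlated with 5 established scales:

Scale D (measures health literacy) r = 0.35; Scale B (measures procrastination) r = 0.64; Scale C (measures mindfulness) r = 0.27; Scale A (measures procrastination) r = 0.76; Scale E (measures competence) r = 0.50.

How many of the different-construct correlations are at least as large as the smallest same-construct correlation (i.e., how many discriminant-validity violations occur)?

Convergent (same construct = procrastination): Scale B, Scale A.
Smallest convergent = 0.64. Discriminant values: 0.35, 0.27, 0.50; count ≥ 0.64 → 0.

0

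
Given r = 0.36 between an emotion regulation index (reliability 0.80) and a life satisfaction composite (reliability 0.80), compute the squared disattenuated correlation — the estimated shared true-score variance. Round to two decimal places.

0.20

Disattenuated r = 0.36 / √(0.80 × 0.80) = 0.36 / 0.8000 = 0.4500.
Shared true-score variance = 0.4500² = 0.2025 ≈ 0.20.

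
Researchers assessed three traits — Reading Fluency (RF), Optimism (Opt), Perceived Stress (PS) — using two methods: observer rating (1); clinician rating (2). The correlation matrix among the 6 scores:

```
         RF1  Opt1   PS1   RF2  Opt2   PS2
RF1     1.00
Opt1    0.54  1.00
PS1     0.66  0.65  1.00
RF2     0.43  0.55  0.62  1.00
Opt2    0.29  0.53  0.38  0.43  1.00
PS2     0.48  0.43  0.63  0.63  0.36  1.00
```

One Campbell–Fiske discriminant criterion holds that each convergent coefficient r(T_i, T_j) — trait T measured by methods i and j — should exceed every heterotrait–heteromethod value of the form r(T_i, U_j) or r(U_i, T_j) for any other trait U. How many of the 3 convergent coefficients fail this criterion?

2

Convergent coefficients and their comparison sets:
RF (methods 1·2): 0.43 vs {0.29, 0.55, 0.48, 0.62} → fail.
Opt (methods 1·2): 0.53 vs {0.55, 0.29, 0.43, 0.38} → fail.
PS (methods 1·2): 0.63 vs {0.62, 0.48, 0.38, 0.43} → pass.
2 of 3 fail.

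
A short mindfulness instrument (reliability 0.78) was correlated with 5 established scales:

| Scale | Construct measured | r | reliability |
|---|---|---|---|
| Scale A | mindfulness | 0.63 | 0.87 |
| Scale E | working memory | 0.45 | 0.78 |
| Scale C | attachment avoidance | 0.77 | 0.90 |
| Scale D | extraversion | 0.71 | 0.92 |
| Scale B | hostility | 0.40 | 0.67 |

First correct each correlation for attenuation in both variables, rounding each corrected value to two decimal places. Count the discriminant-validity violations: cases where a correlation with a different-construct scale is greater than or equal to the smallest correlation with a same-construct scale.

Disattenuated r (r / √(r_scale · r_new)):
  Scale A (conv): 0.63 / √(0.87·0.78) = 0.76
  Scale E (disc): 0.45 / √(0.78·0.78) = 0.58
  Scale C (disc): 0.77 / √(0.90·0.78) = 0.92
  Scale D (disc): 0.71 / √(0.92·0.78) = 0.84
  Scale B (disc): 0.40 / √(0.67·0.78) = 0.55
Smallest convergent = 0.76. Discriminant values: 0.58, 0.92, 0.84, 0.55; count ≥ 0.76 → 2.

2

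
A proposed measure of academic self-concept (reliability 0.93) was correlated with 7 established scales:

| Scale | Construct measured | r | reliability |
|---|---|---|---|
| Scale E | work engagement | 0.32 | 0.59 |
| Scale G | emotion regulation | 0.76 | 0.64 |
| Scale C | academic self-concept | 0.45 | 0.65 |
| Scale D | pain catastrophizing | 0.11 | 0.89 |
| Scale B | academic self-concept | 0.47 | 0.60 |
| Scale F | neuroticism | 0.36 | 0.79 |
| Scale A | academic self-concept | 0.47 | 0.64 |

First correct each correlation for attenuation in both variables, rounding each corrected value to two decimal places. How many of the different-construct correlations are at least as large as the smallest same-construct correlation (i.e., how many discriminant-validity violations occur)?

Disattenuated r (r / √(r_scale · r_new)):
  Scale E (disc): 0.32 / √(0.59·0.93) = 0.43
  Scale G (disc): 0.76 / √(0.64·0.93) = 0.99
  Scale C (conv): 0.45 / √(0.65·0.93) = 0.58
  Scale D (disc): 0.11 / √(0.89·0.93) = 0.12
  Scale B (conv): 0.47 / √(0.60·0.93) = 0.63
  Scale F (disc): 0.36 / √(0.79·0.93) = 0.42
  Scale A (conv): 0.47 / √(0.64·0.93) = 0.61
Smallest convergent = 0.58. Discriminant values: 0.43, 0.99, 0.12, 0.42; count ≥ 0.58 → 1.

1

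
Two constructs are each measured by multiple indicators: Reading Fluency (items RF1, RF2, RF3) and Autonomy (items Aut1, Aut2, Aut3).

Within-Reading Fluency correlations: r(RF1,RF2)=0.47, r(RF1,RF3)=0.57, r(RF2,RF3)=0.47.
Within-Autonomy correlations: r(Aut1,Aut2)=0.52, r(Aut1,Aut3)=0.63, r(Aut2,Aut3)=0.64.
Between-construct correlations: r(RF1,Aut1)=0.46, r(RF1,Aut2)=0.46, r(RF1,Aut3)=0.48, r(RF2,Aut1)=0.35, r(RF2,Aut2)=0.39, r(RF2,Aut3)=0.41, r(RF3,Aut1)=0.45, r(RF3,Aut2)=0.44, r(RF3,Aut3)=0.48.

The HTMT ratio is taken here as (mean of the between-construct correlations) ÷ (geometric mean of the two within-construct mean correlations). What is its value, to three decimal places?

0.795

Between-construct mean = 3.92/9 = 0.4356.
Mean within-RF = 1.51/3 = 0.5033; mean within-Aut = 1.79/3 = 0.5967.
Geometric mean = √(0.5033 × 0.5967) = 0.5480.
HTMT = 0.4356 / 0.5480 = 0.795.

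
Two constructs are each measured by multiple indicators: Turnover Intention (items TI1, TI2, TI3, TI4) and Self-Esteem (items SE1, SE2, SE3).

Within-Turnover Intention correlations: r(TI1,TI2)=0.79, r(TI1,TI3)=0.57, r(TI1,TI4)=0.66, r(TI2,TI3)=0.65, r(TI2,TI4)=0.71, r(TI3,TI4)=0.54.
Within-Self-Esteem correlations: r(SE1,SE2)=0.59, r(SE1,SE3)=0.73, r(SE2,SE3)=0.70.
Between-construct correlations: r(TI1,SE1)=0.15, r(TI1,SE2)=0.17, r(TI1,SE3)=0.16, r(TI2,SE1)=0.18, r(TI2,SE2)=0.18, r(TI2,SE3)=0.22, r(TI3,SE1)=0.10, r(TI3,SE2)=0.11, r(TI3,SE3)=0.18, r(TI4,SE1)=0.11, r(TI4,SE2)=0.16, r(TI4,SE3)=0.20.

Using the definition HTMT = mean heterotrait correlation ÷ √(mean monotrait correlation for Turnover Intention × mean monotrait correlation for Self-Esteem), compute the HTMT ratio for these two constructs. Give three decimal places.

0.241

Between-construct mean = 1.92/12 = 0.1600.
Mean within-TI = 3.92/6 = 0.6533; mean within-SE = 2.02/3 = 0.6733.
Geometric mean = √(0.6533 × 0.6733) = 0.6632.
HTMT = 0.1600 / 0.6632 = 0.241.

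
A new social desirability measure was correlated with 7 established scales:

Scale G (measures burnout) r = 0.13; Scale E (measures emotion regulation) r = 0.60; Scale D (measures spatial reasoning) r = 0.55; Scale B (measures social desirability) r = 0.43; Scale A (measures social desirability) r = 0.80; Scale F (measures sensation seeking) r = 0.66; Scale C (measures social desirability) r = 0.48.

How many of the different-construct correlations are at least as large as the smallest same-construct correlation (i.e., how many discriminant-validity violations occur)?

3

Convergent (same construct = social desirability): Scale B, Scale A, Scale C.
Smallest convergent = 0.43. Discriminant values: 0.13, 0.60, 0.55, 0.66; count ≥ 0.43 → 3.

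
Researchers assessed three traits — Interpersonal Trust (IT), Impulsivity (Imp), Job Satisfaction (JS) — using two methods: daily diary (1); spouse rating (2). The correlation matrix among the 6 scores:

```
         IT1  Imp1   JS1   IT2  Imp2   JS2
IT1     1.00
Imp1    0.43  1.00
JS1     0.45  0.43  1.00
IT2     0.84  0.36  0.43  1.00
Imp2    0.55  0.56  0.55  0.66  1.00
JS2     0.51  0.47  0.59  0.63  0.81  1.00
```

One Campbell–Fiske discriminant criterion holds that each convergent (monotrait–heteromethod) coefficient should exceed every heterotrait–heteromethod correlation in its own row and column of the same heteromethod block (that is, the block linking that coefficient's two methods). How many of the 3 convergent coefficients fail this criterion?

0

Checking each validity diagonal entry against its comparison values:
IT (methods 1·2): 0.84 vs {0.55, 0.36, 0.51, 0.43} → pass.
Imp (methods 1·2): 0.56 vs {0.36, 0.55, 0.47, 0.55} → pass.
JS (methods 1·2): 0.59 vs {0.43, 0.51, 0.55, 0.47} → pass.
0 of 3 fail.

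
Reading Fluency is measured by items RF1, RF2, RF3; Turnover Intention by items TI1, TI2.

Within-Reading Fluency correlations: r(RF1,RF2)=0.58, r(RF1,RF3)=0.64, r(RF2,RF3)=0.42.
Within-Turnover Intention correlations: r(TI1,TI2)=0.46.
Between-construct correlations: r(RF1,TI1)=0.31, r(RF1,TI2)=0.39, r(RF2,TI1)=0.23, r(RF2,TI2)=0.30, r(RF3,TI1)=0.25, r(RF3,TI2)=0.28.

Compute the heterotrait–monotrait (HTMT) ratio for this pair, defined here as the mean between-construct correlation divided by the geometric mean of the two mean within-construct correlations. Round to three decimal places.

Mean heterotrait r = 1.76/6 = 0.2933.
Mean within-RF = 1.64/3 = 0.5467; mean within-TI = 0.46/1 = 0.4600.
Geometric mean = √(0.5467 × 0.4600) = 0.5015.
HTMT = 0.2933 / 0.5015 = 0.585.

0.585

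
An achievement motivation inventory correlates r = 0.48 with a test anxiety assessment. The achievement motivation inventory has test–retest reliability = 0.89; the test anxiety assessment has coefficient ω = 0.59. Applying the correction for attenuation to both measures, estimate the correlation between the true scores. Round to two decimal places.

0.66

r_true = r_obs / √(r_xx · r_yy) = 0.48 / √(0.89 × 0.59) = 0.48 / √0.5251 = 0.48 / 0.7246 ≈ 0.66.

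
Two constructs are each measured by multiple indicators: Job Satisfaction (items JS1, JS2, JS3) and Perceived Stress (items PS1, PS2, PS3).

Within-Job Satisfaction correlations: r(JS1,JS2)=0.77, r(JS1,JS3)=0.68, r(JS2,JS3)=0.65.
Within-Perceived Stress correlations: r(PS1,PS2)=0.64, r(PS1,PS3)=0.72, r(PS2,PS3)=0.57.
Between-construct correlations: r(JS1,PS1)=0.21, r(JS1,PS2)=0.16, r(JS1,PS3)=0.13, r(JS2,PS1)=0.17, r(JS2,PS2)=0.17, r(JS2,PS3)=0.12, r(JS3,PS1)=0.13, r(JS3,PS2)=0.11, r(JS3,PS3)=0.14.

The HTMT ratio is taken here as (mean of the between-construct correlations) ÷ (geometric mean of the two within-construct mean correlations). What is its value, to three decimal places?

Between-construct mean = 1.34/9 = 0.1489.
Mean within-JS = 2.10/3 = 0.7000; mean within-PS = 1.93/3 = 0.6433.
Geometric mean = √(0.7000 × 0.6433) = 0.6711.
HTMT = 0.1489 / 0.6711 = 0.222.

0.222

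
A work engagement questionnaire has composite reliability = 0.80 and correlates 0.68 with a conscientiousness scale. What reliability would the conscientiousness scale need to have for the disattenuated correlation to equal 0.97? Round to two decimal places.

r_true = r_obs / √(r_xx · r_yy) ⇒ 0.97 = 0.68 / √(0.80 · r_yy).
√(0.80 · r_yy) = 0.68 / 0.97 = 0.7010; 0.80 · r_yy = 0.4914; r_yy = 0.4914 / 0.80 ≈ 0.61.

0.61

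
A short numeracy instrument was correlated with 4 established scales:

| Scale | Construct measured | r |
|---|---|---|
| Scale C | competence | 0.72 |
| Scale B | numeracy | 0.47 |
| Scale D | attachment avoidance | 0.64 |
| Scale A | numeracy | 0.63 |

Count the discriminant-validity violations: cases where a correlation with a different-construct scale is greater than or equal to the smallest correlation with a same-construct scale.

2

Convergent (same construct = numeracy): Scale B, Scale A.
Smallest convergent = 0.47. Discriminant values: 0.72, 0.64; count ≥ 0.47 → 2.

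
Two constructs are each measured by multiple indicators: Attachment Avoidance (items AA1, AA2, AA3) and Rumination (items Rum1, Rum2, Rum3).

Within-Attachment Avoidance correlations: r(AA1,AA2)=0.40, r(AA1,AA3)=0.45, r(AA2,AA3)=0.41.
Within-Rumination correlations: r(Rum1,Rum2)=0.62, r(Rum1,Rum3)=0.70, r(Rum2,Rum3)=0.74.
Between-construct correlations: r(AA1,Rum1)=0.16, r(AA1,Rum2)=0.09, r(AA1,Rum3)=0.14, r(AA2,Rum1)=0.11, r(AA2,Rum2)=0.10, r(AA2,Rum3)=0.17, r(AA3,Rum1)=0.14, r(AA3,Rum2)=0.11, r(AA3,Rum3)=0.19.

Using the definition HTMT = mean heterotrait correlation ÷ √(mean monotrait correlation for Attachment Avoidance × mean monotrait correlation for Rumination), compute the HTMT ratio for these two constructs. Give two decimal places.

0.25

Mean between = 1.21/9 = 0.1344.
Mean within-AA = 1.26/3 = 0.4200; mean within-Rum = 2.06/3 = 0.6867.
Geometric mean = √(0.4200 × 0.6867) = 0.5370.
HTMT = 0.1344 / 0.5370 = 0.25.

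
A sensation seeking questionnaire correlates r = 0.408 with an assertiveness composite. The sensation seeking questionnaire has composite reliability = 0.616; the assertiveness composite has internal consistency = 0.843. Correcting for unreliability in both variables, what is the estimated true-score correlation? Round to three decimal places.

0.566

r_true = r_obs / √(r_xx · r_yy) = 0.408 / √(0.616 × 0.843) = 0.408 / √0.519288 = 0.408 / 0.7206 ≈ 0.566.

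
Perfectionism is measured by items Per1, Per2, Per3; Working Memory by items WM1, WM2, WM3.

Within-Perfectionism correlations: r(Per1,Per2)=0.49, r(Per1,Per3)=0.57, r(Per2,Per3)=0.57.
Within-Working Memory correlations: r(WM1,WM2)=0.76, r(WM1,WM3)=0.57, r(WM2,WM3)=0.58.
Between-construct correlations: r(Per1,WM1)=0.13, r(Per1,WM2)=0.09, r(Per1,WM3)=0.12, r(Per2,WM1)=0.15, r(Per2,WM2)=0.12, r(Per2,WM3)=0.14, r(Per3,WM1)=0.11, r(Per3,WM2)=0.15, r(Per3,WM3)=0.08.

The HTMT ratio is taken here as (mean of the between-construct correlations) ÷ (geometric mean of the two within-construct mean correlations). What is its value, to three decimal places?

0.206

Between-construct mean = 1.09/9 = 0.1211.
Mean within-Per = 1.63/3 = 0.5433; mean within-WM = 1.91/3 = 0.6367.
Geometric mean = √(0.5433 × 0.6367) = 0.5881.
HTMT = 0.1211 / 0.5881 = 0.206.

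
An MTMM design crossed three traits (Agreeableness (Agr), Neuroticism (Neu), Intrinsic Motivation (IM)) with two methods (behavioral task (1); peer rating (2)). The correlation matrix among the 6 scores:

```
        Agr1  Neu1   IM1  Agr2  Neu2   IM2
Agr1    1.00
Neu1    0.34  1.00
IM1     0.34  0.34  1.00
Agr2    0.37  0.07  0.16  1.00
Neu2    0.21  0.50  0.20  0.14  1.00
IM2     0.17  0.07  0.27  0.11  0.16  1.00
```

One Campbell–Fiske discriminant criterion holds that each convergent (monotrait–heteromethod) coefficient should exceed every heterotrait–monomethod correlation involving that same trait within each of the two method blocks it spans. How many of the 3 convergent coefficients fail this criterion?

Each convergent coefficient versus the relevant comparison correlations:
Agr (methods 1·2): 0.37 vs {0.34, 0.14, 0.34, 0.11} → pass.
Neu (methods 1·2): 0.50 vs {0.34, 0.14, 0.34, 0.16} → pass.
IM (methods 1·2): 0.27 vs {0.34, 0.11, 0.34, 0.16} → fail.
1 of 3 fail.

1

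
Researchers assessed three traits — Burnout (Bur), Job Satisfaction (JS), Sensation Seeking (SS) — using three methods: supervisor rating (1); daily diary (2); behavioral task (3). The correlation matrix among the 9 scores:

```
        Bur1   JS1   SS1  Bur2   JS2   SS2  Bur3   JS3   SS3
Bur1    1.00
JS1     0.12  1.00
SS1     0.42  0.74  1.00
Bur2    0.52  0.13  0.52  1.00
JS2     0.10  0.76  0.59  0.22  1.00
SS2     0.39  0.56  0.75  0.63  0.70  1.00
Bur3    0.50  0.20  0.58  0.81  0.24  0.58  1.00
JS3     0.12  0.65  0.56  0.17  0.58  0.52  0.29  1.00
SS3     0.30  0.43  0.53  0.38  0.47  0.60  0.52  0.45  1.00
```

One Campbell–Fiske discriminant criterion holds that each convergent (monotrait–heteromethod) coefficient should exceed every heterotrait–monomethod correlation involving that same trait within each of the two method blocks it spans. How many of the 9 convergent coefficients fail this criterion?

Checking each validity diagonal entry against its comparison values:
Bur (methods 1·2): 0.52 vs {0.12, 0.22, 0.42, 0.63} → fail.
Bur (methods 1·3): 0.50 vs {0.12, 0.29, 0.42, 0.52} → fail.
Bur (methods 2·3): 0.81 vs {0.22, 0.29, 0.63, 0.52} → pass.
JS (methods 1·2): 0.76 vs {0.12, 0.22, 0.74, 0.70} → pass.
JS (methods 1·3): 0.65 vs {0.12, 0.29, 0.74, 0.45} → fail.
JS (methods 2·3): 0.58 vs {0.22, 0.29, 0.70, 0.45} → fail.
SS (methods 1·2): 0.75 vs {0.42, 0.63, 0.74, 0.70} → pass.
SS (methods 1·3): 0.53 vs {0.42, 0.52, 0.74, 0.45} → fail.
SS (methods 2·3): 0.60 vs {0.63, 0.52, 0.70, 0.45} → fail.
6 of 9 fail.

6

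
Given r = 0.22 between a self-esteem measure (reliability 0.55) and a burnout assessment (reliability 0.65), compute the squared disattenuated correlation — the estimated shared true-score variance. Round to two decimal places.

0.14

Disattenuated r = 0.22 / √(0.55 × 0.65) = 0.22 / 0.5979 = 0.3680.
Shared true-score variance = 0.3680² = 0.1354 ≈ 0.14.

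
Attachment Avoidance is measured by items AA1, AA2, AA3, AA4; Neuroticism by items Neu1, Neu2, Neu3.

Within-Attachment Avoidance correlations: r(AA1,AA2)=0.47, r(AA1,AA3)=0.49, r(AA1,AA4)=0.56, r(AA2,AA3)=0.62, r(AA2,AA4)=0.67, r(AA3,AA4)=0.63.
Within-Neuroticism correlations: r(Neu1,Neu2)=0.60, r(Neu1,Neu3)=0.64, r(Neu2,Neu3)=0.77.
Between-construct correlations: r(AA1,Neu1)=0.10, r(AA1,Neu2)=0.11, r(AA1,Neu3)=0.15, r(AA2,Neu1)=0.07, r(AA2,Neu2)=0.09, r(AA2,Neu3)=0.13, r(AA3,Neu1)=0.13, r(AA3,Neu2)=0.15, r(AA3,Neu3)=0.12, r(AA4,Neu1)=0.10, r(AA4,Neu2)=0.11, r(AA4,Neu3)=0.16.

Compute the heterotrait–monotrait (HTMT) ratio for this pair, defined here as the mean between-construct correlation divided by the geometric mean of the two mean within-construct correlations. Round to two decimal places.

Between-construct mean = 1.42/12 = 0.1183.
Mean within-AA = 3.44/6 = 0.5733; mean within-Neu = 2.01/3 = 0.6700.
Geometric mean = √(0.5733 × 0.6700) = 0.6198.
HTMT = 0.1183 / 0.6198 = 0.19.

0.19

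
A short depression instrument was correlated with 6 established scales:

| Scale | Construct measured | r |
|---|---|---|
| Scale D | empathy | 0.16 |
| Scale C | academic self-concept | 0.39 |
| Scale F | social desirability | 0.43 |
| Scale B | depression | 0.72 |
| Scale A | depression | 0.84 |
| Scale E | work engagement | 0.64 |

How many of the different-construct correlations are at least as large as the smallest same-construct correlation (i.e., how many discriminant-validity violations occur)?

Convergent (same construct = depression): Scale B, Scale A.
Smallest convergent = 0.72. Discriminant values: 0.16, 0.39, 0.43, 0.64; count ≥ 0.72 → 0.

0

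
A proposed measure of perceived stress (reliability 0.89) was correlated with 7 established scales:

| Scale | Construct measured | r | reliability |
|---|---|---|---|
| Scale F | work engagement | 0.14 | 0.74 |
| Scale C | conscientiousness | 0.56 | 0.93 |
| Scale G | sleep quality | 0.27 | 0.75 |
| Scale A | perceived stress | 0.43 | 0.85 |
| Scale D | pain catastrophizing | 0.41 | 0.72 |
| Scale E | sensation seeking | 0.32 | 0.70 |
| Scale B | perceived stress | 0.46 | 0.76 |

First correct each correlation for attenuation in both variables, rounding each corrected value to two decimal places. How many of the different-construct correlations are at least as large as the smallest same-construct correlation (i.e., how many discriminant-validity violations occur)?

2

Disattenuated r (r / √(r_scale · r_new)):
  Scale F (disc): 0.14 / √(0.74·0.89) = 0.17
  Scale C (disc): 0.56 / √(0.93·0.89) = 0.62
  Scale G (disc): 0.27 / √(0.75·0.89) = 0.33
  Scale A (conv): 0.43 / √(0.85·0.89) = 0.49
  Scale D (disc): 0.41 / √(0.72·0.89) = 0.51
  Scale E (disc): 0.32 / √(0.70·0.89) = 0.41
  Scale B (conv): 0.46 / √(0.76·0.89) = 0.56
Smallest convergent = 0.49. Discriminant values: 0.17, 0.62, 0.33, 0.51, 0.41; count ≥ 0.49 → 2.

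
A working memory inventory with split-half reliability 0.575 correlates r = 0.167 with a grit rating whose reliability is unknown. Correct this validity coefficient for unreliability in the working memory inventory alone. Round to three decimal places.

Single correction: r_c = r_obs / √r_xx = 0.167 / √0.575 = 0.167 / 0.7583 ≈ 0.220.

0.220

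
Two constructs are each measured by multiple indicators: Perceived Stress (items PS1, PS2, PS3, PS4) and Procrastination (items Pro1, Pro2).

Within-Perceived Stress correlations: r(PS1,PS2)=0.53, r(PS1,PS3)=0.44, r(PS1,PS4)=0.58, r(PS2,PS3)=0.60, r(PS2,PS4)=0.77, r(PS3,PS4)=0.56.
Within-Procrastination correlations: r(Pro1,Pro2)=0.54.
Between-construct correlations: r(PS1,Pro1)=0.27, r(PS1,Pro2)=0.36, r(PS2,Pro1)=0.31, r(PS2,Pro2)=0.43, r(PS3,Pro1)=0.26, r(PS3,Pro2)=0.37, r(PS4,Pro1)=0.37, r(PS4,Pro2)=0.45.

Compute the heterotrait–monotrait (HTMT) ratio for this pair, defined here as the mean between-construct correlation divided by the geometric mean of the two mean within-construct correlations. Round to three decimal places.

0.630

Mean heterotrait r = 2.82/8 = 0.3525.
Mean within-PS = 3.48/6 = 0.5800; mean within-Pro = 0.54/1 = 0.5400.
Geometric mean = √(0.5800 × 0.5400) = 0.5596.
HTMT = 0.3525 / 0.5596 = 0.630.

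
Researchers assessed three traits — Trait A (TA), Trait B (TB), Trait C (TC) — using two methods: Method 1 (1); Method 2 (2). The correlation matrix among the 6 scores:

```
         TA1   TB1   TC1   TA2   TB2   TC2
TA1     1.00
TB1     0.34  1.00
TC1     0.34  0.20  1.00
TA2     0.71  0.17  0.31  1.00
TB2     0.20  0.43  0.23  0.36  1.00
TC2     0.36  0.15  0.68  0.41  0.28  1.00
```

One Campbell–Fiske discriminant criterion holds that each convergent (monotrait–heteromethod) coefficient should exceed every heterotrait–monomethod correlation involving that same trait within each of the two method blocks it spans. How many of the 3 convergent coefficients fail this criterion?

0

Checking each validity diagonal entry against its comparison values:
TA (methods 1·2): 0.71 vs {0.34, 0.36, 0.34, 0.41} → pass.
TB (methods 1·2): 0.43 vs {0.34, 0.36, 0.20, 0.28} → pass.
TC (methods 1·2): 0.68 vs {0.34, 0.41, 0.20, 0.28} → pass.
0 of 3 fail.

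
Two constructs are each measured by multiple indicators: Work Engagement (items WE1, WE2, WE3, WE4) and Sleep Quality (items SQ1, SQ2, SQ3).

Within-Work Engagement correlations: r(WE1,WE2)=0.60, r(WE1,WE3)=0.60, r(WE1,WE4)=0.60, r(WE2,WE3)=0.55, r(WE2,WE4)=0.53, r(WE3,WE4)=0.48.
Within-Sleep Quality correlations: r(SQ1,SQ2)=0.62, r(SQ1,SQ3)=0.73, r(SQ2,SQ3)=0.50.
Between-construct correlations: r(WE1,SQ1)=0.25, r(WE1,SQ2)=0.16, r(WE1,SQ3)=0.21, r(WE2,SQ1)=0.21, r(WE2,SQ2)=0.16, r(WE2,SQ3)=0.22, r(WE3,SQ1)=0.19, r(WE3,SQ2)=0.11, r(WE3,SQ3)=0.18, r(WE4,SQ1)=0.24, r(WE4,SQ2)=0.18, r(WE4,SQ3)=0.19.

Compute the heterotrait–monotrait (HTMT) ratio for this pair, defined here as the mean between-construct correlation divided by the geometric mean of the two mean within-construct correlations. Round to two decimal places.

0.33

Between-construct mean = 2.30/12 = 0.1917.
Mean within-WE = 3.36/6 = 0.5600; mean within-SQ = 1.85/3 = 0.6167.
Geometric mean = √(0.5600 × 0.6167) = 0.5877.
HTMT = 0.1917 / 0.5877 = 0.33.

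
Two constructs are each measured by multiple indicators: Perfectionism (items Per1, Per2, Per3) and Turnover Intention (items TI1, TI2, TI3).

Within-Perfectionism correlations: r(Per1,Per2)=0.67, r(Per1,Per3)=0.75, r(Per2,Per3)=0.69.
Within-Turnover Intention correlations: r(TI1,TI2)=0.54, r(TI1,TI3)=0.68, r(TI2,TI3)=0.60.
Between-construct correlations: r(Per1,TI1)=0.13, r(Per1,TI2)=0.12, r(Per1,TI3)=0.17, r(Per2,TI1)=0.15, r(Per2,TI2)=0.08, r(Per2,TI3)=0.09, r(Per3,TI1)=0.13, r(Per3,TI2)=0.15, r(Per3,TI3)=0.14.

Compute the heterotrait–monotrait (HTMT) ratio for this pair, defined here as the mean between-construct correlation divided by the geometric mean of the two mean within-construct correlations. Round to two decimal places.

Mean heterotrait r = 1.16/9 = 0.1289.
Mean within-Per = 2.11/3 = 0.7033; mean within-TI = 1.82/3 = 0.6067.
Geometric mean = √(0.7033 × 0.6067) = 0.6532.
HTMT = 0.1289 / 0.6532 = 0.20.

0.20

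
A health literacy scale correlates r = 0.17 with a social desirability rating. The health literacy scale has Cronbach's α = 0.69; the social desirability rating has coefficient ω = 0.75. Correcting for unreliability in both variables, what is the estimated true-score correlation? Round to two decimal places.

r_true = r_obs / √(r_xx · r_yy) = 0.17 / √(0.69 × 0.75) = 0.17 / √0.5175 = 0.17 / 0.7194 ≈ 0.24.

0.24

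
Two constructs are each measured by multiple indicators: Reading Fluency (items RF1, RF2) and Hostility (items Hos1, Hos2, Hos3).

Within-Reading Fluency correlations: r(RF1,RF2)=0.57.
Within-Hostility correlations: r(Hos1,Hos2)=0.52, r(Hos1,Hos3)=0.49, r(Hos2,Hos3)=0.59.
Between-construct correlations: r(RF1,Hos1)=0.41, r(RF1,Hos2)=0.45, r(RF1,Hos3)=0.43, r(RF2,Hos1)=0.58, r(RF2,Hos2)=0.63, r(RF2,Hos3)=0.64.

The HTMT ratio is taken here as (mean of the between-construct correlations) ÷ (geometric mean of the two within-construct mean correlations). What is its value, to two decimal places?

Mean between = 3.14/6 = 0.5233.
Mean within-RF = 0.57/1 = 0.5700; mean within-Hos = 1.60/3 = 0.5333.
Geometric mean = √(0.5700 × 0.5333) = 0.5513.
HTMT = 0.5233 / 0.5513 = 0.95.

0.95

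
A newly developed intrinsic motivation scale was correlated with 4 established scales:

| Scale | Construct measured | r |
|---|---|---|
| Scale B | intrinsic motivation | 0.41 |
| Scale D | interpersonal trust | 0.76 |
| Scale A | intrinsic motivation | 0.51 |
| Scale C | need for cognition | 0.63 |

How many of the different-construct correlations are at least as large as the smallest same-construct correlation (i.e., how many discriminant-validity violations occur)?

Convergent (same construct = intrinsic motivation): Scale B, Scale A.
Smallest convergent = 0.41. Discriminant values: 0.76, 0.63; count ≥ 0.41 → 2.

2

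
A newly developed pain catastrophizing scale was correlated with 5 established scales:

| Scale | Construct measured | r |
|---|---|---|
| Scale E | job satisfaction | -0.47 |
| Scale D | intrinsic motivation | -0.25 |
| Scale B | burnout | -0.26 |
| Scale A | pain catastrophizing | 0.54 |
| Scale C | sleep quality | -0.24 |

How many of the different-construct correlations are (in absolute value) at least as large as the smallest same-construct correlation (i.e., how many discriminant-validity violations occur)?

Convergent (same construct = pain catastrophizing): Scale A.
Smallest convergent = 0.54. Discriminant |r|: 0.47, 0.25, 0.26, 0.24; count ≥ 0.54 → 0.

0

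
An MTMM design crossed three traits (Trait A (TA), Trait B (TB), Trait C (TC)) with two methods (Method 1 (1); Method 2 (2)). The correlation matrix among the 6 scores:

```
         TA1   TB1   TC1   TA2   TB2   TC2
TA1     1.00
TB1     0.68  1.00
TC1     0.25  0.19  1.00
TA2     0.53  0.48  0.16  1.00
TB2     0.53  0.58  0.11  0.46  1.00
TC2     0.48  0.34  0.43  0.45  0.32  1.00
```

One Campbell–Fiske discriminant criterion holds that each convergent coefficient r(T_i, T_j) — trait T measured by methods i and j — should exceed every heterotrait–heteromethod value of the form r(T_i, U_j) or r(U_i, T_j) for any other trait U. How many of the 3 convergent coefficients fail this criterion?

Convergent coefficients and their comparison sets:
TA (methods 1·2): 0.53 vs {0.53, 0.48, 0.48, 0.16} → fail.
TB (methods 1·2): 0.58 vs {0.48, 0.53, 0.34, 0.11} → pass.
TC (methods 1·2): 0.43 vs {0.16, 0.48, 0.11, 0.34} → fail.
2 of 3 fail.

2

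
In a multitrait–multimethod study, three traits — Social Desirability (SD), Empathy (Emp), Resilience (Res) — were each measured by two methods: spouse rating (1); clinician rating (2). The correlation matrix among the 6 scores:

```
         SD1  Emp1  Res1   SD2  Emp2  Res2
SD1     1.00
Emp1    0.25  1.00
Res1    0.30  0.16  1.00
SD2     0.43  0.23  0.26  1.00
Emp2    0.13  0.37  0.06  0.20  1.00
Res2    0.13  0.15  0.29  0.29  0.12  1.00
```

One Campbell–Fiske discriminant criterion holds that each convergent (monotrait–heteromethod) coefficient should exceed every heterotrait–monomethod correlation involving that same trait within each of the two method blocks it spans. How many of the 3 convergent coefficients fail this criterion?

Convergent coefficients and their comparison sets:
SD (methods 1·2): 0.43 vs {0.25, 0.20, 0.30, 0.29} → pass.
Emp (methods 1·2): 0.37 vs {0.25, 0.20, 0.16, 0.12} → pass.
Res (methods 1·2): 0.29 vs {0.30, 0.29, 0.16, 0.12} → fail.
1 of 3 fail.

1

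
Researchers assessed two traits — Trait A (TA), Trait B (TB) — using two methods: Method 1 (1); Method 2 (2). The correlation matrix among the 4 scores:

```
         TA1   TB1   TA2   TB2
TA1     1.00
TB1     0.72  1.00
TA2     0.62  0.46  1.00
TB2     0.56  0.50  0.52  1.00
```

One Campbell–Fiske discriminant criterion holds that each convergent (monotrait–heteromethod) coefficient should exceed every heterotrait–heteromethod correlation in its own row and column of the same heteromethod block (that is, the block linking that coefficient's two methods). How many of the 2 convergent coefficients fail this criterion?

1

Convergent coefficients and their comparison sets:
TA (methods 1·2): 0.62 vs {0.56, 0.46} → pass.
TB (methods 1·2): 0.50 vs {0.46, 0.56} → fail.
1 of 2 fail.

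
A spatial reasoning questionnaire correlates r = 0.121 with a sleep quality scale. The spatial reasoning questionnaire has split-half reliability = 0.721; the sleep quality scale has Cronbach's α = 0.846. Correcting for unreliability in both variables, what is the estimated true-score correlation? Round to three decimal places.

0.155

r_true = r_obs / √(r_xx · r_yy) = 0.121 / √(0.721 × 0.846) = 0.121 / √0.609966 = 0.121 / 0.7810 ≈ 0.155.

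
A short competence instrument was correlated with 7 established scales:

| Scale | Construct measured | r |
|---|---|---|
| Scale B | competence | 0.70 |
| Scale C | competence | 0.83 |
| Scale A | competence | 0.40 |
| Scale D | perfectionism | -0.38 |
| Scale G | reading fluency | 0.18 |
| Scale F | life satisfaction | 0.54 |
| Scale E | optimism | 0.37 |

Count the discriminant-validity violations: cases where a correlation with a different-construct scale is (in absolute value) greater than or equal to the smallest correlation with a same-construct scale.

Convergent (same construct = competence): Scale B, Scale C, Scale A.
Smallest convergent = 0.40. Discriminant |r|: 0.38, 0.18, 0.54, 0.37; count ≥ 0.40 → 1.

1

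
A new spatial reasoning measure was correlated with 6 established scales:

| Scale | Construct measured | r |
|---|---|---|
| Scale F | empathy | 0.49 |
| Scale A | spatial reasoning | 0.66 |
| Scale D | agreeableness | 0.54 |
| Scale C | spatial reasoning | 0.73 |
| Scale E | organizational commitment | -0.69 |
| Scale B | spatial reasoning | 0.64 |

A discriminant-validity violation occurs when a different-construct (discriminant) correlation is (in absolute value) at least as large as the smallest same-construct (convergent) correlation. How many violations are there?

1

Convergent (same construct = spatial reasoning): Scale A, Scale C, Scale B.
Smallest convergent = 0.64. Discriminant |r|: 0.49, 0.54, 0.69; count ≥ 0.64 → 1.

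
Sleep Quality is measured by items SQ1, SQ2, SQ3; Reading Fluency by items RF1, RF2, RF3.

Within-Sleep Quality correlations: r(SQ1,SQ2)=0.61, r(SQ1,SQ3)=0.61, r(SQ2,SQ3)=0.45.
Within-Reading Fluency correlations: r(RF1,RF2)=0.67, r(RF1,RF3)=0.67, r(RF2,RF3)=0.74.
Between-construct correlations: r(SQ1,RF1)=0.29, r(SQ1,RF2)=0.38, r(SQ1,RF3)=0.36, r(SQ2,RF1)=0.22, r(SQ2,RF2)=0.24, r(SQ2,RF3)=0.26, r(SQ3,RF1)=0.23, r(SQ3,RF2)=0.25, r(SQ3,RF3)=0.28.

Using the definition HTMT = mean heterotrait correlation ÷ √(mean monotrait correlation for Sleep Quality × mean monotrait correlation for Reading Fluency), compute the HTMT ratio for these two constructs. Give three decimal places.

Mean between = 2.51/9 = 0.2789.
Mean within-SQ = 1.67/3 = 0.5567; mean within-RF = 2.08/3 = 0.6933.
Geometric mean = √(0.5567 × 0.6933) = 0.6213.
HTMT = 0.2789 / 0.6213 = 0.449.

0.449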